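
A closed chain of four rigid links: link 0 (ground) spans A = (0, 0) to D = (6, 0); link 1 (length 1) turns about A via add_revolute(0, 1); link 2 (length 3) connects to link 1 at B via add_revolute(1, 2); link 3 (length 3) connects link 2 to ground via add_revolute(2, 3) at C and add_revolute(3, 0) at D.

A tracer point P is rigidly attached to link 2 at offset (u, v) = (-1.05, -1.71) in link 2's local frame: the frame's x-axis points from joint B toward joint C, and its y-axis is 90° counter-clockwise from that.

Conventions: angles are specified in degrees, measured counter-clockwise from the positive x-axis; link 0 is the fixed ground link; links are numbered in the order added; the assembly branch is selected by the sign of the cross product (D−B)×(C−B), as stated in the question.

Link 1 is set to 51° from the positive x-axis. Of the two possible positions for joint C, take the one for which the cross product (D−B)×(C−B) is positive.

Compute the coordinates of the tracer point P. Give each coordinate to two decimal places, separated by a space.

A=(0,0), D=(6.00,0)
B = A + 1.00·(cos51°, sin51°) = (0.6293, 0.7771)
|BD| = 5.4266
circle(B,3.00) ∩ circle(D,3.00): a=2.7133, h=1.2798
  candidates: C₊=(3.4979,1.6552) cross=6.945; C₋=(3.1314,-0.8781) cross=-6.945
  branch + wants cross > 0 → take C=(3.4979,1.6552) (cross=6.945)
ex = (C−B)/|BC| = (0.9562,0.2927); ey = (-0.2927,0.9562)
P = B + -1.05·ex + -1.71·ey = (0.1258,-1.1653)

0.13 -1.17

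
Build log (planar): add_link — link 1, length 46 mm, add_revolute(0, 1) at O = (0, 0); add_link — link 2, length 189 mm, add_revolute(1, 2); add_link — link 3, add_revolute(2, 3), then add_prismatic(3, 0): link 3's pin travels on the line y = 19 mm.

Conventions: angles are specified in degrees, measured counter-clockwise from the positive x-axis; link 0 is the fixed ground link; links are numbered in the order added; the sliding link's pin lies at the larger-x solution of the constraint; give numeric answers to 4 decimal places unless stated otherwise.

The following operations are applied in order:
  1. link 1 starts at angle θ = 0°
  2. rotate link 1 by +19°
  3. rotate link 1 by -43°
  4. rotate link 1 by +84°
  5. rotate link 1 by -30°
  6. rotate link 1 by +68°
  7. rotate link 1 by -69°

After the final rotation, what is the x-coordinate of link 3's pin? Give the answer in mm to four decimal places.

geometry: r = 46 mm, L = 189 mm, e = 19 mm; θ starts at 0°
rotate link 1 by +19°: θ ← 0° +19° = 19°
rotate link 1 by -43°: θ ← 19° -43° = -24°
rotate link 1 by +84°: θ ← -24° +84° = 60°
rotate link 1 by -30°: θ ← 60° -30° = 30°
rotate link 1 by +68°: θ ← 30° +68° = 98°
rotate link 1 by -69°: θ ← 98° -69° = 29°
crank pin P = (r cos θ, r sin θ) = (40.232507, 22.301243)
h = r sin θ − e = 22.301243 − 19 = 3.301243
x = r cos θ + √(L² − h²) = 40.232507 + 188.971167 = 229.203673

229.2037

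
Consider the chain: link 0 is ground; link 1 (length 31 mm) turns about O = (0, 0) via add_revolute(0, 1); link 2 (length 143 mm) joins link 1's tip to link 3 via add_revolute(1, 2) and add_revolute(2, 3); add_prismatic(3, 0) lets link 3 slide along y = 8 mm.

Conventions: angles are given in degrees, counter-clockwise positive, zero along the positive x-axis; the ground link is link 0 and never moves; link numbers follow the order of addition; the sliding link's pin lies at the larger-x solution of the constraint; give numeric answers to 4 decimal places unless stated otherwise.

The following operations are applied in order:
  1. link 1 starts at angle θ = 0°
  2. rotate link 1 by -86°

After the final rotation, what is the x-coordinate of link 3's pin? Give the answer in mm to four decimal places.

geometry: r = 31 mm, L = 143 mm, e = 8 mm; θ starts at 0°
rotate link 1 by -86°: θ ← 0° -86° = -86°
crank pin P = (r cos θ, r sin θ) = (2.162451, -30.924486)
h = r sin θ − e = -30.924486 − 8 = -38.924486
x = r cos θ + √(L² − h²) = 2.162451 + 137.600452 = 139.762903

139.7629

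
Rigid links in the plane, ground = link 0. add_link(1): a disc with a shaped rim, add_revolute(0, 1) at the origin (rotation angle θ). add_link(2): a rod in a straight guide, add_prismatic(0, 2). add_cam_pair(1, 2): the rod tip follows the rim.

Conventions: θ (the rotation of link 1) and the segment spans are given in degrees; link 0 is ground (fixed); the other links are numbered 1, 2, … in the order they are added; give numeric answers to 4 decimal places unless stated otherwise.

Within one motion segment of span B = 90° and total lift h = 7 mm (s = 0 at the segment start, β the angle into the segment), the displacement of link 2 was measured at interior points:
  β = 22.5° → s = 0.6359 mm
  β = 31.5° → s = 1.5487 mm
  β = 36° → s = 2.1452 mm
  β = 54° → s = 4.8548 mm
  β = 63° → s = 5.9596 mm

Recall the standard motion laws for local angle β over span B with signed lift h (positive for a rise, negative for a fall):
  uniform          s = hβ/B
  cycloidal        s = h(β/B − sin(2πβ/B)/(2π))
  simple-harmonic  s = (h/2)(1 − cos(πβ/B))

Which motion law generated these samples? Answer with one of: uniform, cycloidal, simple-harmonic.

candidates at β/B = r: uniform s = h·r (linear in β); cycloidal s = h·(r − sin(2πr)/(2π)); simple-harmonic s = (h/2)(1 − cos(πr))
β=22.5°: printed 0.6359 | uniform 1.7500, cycloidal 0.6359, simple-harmonic 1.0251
β=31.5°: printed 1.5487 | uniform 2.4500, cycloidal 1.5487, simple-harmonic 1.9110
β=36°: printed 2.1452 | uniform 2.8000, cycloidal 2.1452, simple-harmonic 2.4184
β=54°: printed 4.8548 | uniform 4.2000, cycloidal 4.8548, simple-harmonic 4.5816
β=63°: printed 5.9596 | uniform 4.9000, cycloidal 5.9596, simple-harmonic 5.5572
only one law matches every sample → cycloidal

cycloidal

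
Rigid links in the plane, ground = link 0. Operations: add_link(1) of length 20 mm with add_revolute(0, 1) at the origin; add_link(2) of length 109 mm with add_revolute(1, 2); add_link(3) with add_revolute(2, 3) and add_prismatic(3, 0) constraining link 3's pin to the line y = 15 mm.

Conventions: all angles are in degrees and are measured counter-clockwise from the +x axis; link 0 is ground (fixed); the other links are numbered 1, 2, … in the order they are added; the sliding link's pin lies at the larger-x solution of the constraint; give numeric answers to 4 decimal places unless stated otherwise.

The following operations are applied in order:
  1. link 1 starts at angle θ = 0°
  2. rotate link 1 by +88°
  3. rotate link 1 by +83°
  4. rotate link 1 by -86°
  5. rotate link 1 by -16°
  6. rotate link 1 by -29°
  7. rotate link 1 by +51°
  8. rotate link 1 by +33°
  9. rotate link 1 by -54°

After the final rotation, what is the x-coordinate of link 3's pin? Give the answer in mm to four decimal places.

geometry: r = 20 mm, L = 109 mm, e = 15 mm; θ starts at 0°
rotate link 1 by +88°: θ ← 0° +88° = 88°
rotate link 1 by +83°: θ ← 88° +83° = 171°
rotate link 1 by -86°: θ ← 171° -86° = 85°
rotate link 1 by -16°: θ ← 85° -16° = 69°
rotate link 1 by -29°: θ ← 69° -29° = 40°
rotate link 1 by +51°: θ ← 40° +51° = 91°
rotate link 1 by +33°: θ ← 91° +33° = 124°
rotate link 1 by -54°: θ ← 124° -54° = 70°
crank pin P = (r cos θ, r sin θ) = (6.840403, 18.793852)
h = r sin θ − e = 18.793852 − 15 = 3.793852
x = r cos θ + √(L² − h²) = 6.840403 + 108.933956 = 115.774358

115.7744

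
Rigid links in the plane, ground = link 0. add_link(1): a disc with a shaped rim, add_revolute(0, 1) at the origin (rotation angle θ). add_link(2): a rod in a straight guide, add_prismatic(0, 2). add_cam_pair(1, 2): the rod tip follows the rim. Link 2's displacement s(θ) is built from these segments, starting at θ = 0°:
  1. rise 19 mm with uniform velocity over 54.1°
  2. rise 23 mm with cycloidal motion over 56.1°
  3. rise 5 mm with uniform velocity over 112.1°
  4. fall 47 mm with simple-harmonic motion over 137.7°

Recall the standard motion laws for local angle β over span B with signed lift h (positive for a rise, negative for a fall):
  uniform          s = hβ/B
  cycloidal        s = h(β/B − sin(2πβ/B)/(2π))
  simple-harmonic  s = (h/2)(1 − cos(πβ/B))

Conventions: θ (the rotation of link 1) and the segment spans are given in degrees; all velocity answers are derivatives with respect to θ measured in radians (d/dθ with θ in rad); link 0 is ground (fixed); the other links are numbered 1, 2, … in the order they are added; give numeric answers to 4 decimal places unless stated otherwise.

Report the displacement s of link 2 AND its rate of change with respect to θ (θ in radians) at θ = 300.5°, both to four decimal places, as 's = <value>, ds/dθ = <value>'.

segment 1 (0° to 54.1°, uniform, h = 19) is passed completely: s = 0.0000 + (19) = 19.0000
segment 2 (54.1° to 110.2°, cycloidal, h = 23) is passed completely: s = 19.0000 + (23) = 42.0000
segment 3 (110.2° to 222.3°, uniform, h = 5) is passed completely: s = 42.0000 + (5) = 47.0000
θ = 300.5° falls in segment 4 (222.3° to 360°, simple-harmonic, h = -47): β = 300.5 − 222.3 = 78.2°, B = 137.7°; Δs = -47/2·(1 − cos(π·0.5679)) = -28.4750; s = 47.0000 − 28.4750 = 18.5250
velocity in seg [222.3°–360°] (simple-harmonic), θ in radians: β = 78.2° = 1.3648 rad, B = 137.7° = 2.4033 rad; ds/dθ = (πh/(2B)) sin(πβ/B) = (π·(-47)/(2·2.4033)) sin(π·0.5679) = -30.022674 mm/rad

s = 18.5250, ds/dθ = -30.0227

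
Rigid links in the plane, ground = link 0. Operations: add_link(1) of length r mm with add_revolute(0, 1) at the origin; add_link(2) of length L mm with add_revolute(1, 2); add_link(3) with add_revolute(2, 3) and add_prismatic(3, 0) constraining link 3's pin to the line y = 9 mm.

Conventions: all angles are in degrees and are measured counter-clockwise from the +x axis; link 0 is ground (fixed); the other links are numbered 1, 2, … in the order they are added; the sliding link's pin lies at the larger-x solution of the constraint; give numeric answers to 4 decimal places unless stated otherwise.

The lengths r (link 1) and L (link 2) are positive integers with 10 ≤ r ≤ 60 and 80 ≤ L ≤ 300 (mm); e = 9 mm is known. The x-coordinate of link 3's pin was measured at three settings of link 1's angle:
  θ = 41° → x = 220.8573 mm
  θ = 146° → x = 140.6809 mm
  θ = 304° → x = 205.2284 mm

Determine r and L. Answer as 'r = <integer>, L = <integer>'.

constraint per measurement: (x − r cos θ)² + (r sin θ − e)² = L²
subtracting the θ₁ and θ₂ equations cancels the r² and L² terms:
r = (x₁² − x₂²) / (2[(x₁cos θ₁ + e sin θ₁) − (x₂cos θ₂ + e sin θ₂)]) = 51.0000 → r = 51
L² = (x₁ − r cos θ₁)² + (r sin θ₁ − e)² = 33856.0065 → L = 184.0000 → L = 184
check at θ₃=304°: x = 205.2284 (printed 205.2284) ✓

r = 51, L = 184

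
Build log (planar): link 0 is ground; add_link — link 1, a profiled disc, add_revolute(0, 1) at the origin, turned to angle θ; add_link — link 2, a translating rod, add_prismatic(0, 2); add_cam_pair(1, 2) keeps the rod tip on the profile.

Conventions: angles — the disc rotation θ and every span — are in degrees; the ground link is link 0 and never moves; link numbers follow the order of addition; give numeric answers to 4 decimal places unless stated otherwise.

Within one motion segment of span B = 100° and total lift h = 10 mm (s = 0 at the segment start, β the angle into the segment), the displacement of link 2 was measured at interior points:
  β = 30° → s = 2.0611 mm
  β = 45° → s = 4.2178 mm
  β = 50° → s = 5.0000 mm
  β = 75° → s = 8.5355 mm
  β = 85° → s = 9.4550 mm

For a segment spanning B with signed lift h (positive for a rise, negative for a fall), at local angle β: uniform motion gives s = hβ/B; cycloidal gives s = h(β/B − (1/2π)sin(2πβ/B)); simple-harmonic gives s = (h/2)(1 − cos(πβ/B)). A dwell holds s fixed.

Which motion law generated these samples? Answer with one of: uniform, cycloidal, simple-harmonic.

candidates at β/B = r: uniform s = h·r (linear in β); cycloidal s = h·(r − sin(2πr)/(2π)); simple-harmonic s = (h/2)(1 − cos(πr))
β=30°: printed 2.0611 | uniform 3.0000, cycloidal 1.4863, simple-harmonic 2.0611
β=45°: printed 4.2178 | uniform 4.5000, cycloidal 4.0082, simple-harmonic 4.2178
β=50°: printed 5.0000 | uniform 5.0000, cycloidal 5.0000, simple-harmonic 5.0000
β=75°: printed 8.5355 | uniform 7.5000, cycloidal 9.0915, simple-harmonic 8.5355
β=85°: printed 9.4550 | uniform 8.5000, cycloidal 9.7876, simple-harmonic 9.4550
only one law matches every sample → simple-harmonic

simple-harmonic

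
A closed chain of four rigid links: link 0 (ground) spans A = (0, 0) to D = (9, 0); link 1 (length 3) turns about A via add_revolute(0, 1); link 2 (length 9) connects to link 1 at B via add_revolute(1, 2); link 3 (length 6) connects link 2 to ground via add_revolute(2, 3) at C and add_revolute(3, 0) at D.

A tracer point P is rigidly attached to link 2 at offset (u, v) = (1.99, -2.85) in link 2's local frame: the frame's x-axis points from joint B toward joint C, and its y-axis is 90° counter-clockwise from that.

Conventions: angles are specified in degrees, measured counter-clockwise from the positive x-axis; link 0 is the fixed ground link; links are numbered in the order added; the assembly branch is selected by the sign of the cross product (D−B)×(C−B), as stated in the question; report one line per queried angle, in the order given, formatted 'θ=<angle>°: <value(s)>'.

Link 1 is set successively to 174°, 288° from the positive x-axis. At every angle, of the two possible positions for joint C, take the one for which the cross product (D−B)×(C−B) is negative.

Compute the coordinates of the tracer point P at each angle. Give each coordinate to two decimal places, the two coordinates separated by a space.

A=(0,0), D=(9.00,0)
θ=174°: B = A + 3.00·(cos174°, sin174°) = (-2.9836, 0.3136)
θ=174°: |BD| = 11.9877
θ=174°: circle(B,9.00) ∩ circle(D,6.00): a=7.8708, h=4.3648
θ=174°:   candidates: C₊=(4.9987,4.4710) cross=52.323; C₋=(4.7703,-4.2556) cross=-52.323
θ=174°:   branch - wants cross < 0 → take C=(4.7703,-4.2556) (cross=-52.323)
θ=174°: ex = (C−B)/|BC| = (0.8615,-0.5077); ey = (0.5077,0.8615)
θ=174°: P = B + 1.99·ex + -2.85·ey = (-2.7160,-3.1521)
θ=288°: B = A + 3.00·(cos288°, sin288°) = (0.9271, -2.8532)
θ=288°: |BD| = 8.5623
θ=288°: circle(B,9.00) ∩ circle(D,6.00): a=6.9089, h=5.7677
θ=288°:   candidates: C₊=(5.5192,4.8871) cross=49.385; C₋=(9.3631,-5.9890) cross=-49.385
θ=288°:   branch - wants cross < 0 → take C=(9.3631,-5.9890) (cross=-49.385)
θ=288°: ex = (C−B)/|BC| = (0.9373,-0.3484); ey = (0.3484,0.9373)
θ=288°: P = B + 1.99·ex + -2.85·ey = (1.7993,-6.2179)

θ=174°: -2.72 -3.15
θ=288°: 1.80 -6.22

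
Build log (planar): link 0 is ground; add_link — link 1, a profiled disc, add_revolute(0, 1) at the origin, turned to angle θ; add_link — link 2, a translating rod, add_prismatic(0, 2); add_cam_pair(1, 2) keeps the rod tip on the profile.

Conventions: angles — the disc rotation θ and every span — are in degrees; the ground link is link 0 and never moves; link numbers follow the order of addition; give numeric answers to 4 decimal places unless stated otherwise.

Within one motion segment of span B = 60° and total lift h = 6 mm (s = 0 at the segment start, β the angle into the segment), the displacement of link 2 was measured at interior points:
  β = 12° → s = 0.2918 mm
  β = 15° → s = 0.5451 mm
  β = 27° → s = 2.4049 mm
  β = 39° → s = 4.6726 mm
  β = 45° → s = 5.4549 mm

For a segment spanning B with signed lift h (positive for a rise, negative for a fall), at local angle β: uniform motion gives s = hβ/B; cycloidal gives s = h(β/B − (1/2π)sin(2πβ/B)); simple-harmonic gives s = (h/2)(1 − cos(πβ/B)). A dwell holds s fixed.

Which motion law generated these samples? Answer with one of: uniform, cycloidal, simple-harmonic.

candidates at β/B = r: uniform s = h·r (linear in β); cycloidal s = h·(r − sin(2πr)/(2π)); simple-harmonic s = (h/2)(1 − cos(πr))
β=12°: printed 0.2918 | uniform 1.2000, cycloidal 0.2918, simple-harmonic 0.5729
β=15°: printed 0.5451 | uniform 1.5000, cycloidal 0.5451, simple-harmonic 0.8787
β=27°: printed 2.4049 | uniform 2.7000, cycloidal 2.4049, simple-harmonic 2.5307
β=39°: printed 4.6726 | uniform 3.9000, cycloidal 4.6726, simple-harmonic 4.3620
β=45°: printed 5.4549 | uniform 4.5000, cycloidal 5.4549, simple-harmonic 5.1213
only one law matches every sample → cycloidal

cycloidal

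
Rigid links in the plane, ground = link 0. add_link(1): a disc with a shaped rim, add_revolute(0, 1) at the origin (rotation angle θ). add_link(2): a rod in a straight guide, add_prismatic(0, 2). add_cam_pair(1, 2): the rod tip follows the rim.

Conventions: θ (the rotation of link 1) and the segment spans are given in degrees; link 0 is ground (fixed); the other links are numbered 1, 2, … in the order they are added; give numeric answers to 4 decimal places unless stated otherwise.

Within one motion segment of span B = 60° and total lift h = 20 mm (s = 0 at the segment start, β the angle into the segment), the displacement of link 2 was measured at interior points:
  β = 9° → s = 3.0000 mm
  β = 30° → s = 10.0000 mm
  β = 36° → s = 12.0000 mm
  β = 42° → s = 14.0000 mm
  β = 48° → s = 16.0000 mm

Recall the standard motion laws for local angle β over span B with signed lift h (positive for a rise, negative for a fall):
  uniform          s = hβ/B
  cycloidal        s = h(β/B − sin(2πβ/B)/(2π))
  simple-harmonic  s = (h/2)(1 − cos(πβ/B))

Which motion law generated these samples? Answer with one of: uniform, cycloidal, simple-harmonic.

candidates at β/B = r: uniform s = h·r (linear in β); cycloidal s = h·(r − sin(2πr)/(2π)); simple-harmonic s = (h/2)(1 − cos(πr))
β=9°: printed 3.0000 | uniform 3.0000, cycloidal 0.4248, simple-harmonic 1.0899
β=30°: printed 10.0000 | uniform 10.0000, cycloidal 10.0000, simple-harmonic 10.0000
β=36°: printed 12.0000 | uniform 12.0000, cycloidal 13.8710, simple-harmonic 13.0902
β=42°: printed 14.0000 | uniform 14.0000, cycloidal 17.0273, simple-harmonic 15.8779
β=48°: printed 16.0000 | uniform 16.0000, cycloidal 19.0273, simple-harmonic 18.0902
only one law matches every sample → uniform

uniform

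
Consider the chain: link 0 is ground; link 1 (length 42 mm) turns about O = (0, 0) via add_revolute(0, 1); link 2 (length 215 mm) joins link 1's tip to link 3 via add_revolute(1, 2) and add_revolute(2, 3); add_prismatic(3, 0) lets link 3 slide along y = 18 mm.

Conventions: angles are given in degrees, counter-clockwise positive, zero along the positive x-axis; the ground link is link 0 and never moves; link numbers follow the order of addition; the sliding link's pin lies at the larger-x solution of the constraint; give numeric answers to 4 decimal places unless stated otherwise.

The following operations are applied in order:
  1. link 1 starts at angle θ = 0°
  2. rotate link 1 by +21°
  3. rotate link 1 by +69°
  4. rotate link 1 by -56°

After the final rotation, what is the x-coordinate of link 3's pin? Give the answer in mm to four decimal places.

geometry: r = 42 mm, L = 215 mm, e = 18 mm; θ starts at 0°
rotate link 1 by +21°: θ ← 0° +21° = 21°
rotate link 1 by +69°: θ ← 21° +69° = 90°
rotate link 1 by -56°: θ ← 90° -56° = 34°
crank pin P = (r cos θ, r sin θ) = (34.819578, 23.486102)
h = r sin θ − e = 23.486102 − 18 = 5.486102
x = r cos θ + √(L² − h²) = 34.819578 + 214.929995 = 249.749573

249.7496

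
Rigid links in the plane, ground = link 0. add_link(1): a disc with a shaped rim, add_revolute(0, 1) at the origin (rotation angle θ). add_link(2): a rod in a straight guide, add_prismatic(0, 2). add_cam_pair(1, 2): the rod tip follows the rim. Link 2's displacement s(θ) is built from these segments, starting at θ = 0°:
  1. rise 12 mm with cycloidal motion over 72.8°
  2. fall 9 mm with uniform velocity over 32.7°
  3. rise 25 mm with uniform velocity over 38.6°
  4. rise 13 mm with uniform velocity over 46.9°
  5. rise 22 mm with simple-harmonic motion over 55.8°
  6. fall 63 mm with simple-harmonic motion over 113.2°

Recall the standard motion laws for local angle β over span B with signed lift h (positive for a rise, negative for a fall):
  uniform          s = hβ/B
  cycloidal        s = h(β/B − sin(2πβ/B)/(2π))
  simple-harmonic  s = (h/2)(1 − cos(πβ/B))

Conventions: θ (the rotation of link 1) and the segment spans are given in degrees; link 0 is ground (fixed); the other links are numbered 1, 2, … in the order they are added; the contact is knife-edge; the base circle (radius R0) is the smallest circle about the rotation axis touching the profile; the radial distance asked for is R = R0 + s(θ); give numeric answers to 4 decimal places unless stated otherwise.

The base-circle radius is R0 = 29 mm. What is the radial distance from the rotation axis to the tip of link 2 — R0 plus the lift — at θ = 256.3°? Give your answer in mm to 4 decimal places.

segment 1 (0° to 72.8°, cycloidal, h = 12) is passed completely: s = 0.0000 + (12) = 12.0000
segment 2 (72.8° to 105.5°, uniform, h = -9) is passed completely: s = 12.0000 + (-9) = 3.0000
segment 3 (105.5° to 144.1°, uniform, h = 25) is passed completely: s = 3.0000 + (25) = 28.0000
segment 4 (144.1° to 191°, uniform, h = 13) is passed completely: s = 28.0000 + (13) = 41.0000
segment 5 (191° to 246.8°, simple-harmonic, h = 22) is passed completely: s = 41.0000 + (22) = 63.0000
θ = 256.3° falls in segment 6 (246.8° to 360°, simple-harmonic, h = -63): β = 256.3 − 246.8 = 9.5°, B = 113.2°; Δs = -63/2·(1 − cos(π·0.0839)) = -1.0885; s = 63.0000 − 1.0885 = 61.9115
R = R0 + s = 29 + 61.9115 = 90.9115

90.9115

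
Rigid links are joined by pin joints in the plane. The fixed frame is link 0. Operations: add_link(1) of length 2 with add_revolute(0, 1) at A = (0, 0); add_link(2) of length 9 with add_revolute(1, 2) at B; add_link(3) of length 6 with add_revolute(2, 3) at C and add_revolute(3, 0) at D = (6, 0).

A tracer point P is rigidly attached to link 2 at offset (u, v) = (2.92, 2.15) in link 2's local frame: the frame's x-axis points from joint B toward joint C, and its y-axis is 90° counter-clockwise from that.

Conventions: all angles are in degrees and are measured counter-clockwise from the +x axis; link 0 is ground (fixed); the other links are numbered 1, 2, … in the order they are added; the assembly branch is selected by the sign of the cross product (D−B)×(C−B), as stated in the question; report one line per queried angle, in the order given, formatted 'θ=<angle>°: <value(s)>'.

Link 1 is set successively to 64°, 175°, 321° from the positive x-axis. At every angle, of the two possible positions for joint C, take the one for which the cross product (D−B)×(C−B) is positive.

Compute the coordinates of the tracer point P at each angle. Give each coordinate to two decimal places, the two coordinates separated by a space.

A=(0,0), D=(6.00,0)
θ=64°: B = A + 2.00·(cos64°, sin64°) = (0.8767, 1.7976)
θ=64°: |BD| = 5.4295
θ=64°: circle(B,9.00) ∩ circle(D,6.00): a=6.8588, h=5.8273
θ=64°:   candidates: C₊=(9.2780,5.0254) cross=31.639; C₋=(5.4194,-5.9718) cross=-31.639
θ=64°:   branch + wants cross > 0 → take C=(9.2780,5.0254) (cross=31.639)
θ=64°: ex = (C−B)/|BC| = (0.9335,0.3586); ey = (-0.3586,0.9335)
θ=64°: P = B + 2.92·ex + 2.15·ey = (2.8314,4.8518)
θ=175°: B = A + 2.00·(cos175°, sin175°) = (-1.9924, 0.1743)
θ=175°: |BD| = 7.9943
θ=175°: circle(B,9.00) ∩ circle(D,6.00): a=6.8117, h=5.8823
θ=175°:   candidates: C₊=(4.9459,5.9067) cross=47.025; C₋=(4.6894,-5.8551) cross=-47.025
θ=175°:   branch + wants cross > 0 → take C=(4.9459,5.9067) (cross=47.025)
θ=175°: ex = (C−B)/|BC| = (0.7709,0.6369); ey = (-0.6369,0.7709)
θ=175°: P = B + 2.92·ex + 2.15·ey = (-1.1107,3.6916)
θ=321°: B = A + 2.00·(cos321°, sin321°) = (1.5543, -1.2586)
θ=321°: |BD| = 4.6204
θ=321°: circle(B,9.00) ∩ circle(D,6.00): a=7.1799, h=5.4267
θ=321°:   candidates: C₊=(6.9844,5.9187) cross=25.074; C₋=(9.9409,-4.5243) cross=-25.074
θ=321°:   branch + wants cross > 0 → take C=(6.9844,5.9187) (cross=25.074)
θ=321°: ex = (C−B)/|BC| = (0.6033,0.7975); ey = (-0.7975,0.6033)
θ=321°: P = B + 2.92·ex + 2.15·ey = (1.6015,2.3672)

θ=64°: 2.83 4.85
θ=175°: -1.11 3.69
θ=321°: 1.60 2.37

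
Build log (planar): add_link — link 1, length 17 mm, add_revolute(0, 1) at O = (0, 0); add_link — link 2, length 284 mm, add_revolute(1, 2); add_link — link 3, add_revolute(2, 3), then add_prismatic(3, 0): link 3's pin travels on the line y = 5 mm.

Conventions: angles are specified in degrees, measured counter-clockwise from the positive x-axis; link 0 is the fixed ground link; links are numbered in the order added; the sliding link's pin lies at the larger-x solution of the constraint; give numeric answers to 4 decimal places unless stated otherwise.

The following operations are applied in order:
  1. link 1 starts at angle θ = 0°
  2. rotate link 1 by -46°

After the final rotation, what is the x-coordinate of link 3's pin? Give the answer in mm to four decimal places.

geometry: r = 17 mm, L = 284 mm, e = 5 mm; θ starts at 0°
rotate link 1 by -46°: θ ← 0° -46° = -46°
crank pin P = (r cos θ, r sin θ) = (11.809192, -12.228777)
h = r sin θ − e = -12.228777 − 5 = -17.228777
x = r cos θ + √(L² − h²) = 11.809192 + 283.476929 = 295.286121

295.2861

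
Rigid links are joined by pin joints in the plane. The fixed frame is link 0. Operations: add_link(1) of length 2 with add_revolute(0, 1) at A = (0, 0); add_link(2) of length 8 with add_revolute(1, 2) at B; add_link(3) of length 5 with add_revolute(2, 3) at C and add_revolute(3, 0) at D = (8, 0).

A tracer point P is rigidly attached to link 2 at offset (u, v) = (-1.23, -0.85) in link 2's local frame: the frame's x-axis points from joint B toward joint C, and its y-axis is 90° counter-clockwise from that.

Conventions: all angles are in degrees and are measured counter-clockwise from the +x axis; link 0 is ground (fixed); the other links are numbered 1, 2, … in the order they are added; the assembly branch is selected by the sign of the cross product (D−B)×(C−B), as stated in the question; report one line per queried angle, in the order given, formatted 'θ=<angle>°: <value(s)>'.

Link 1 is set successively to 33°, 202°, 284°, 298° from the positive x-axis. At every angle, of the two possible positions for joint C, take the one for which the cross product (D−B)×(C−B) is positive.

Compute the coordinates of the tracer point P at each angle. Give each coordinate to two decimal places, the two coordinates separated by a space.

A=(0,0), D=(8.00,0)
θ=33°: B = A + 2.00·(cos33°, sin33°) = (1.6773, 1.0893)
θ=33°: |BD| = 6.4158
θ=33°: circle(B,8.00) ∩ circle(D,5.00): a=6.2473, h=4.9972
θ=33°:   candidates: C₊=(8.6823,4.9532) cross=32.061; C₋=(6.9855,-4.8960) cross=-32.061
θ=33°:   branch + wants cross > 0 → take C=(8.6823,4.9532) (cross=32.061)
θ=33°: ex = (C−B)/|BC| = (0.8756,0.4830); ey = (-0.4830,0.8756)
θ=33°: P = B + -1.23·ex + -0.85·ey = (1.0109,-0.2491)
θ=202°: B = A + 2.00·(cos202°, sin202°) = (-1.8544, -0.7492)
θ=202°: |BD| = 9.8828
θ=202°: circle(B,8.00) ∩ circle(D,5.00): a=6.9145, h=4.0236
θ=202°:   candidates: C₊=(4.7352,3.7870) cross=39.764; C₋=(5.3453,-4.2370) cross=-39.764
θ=202°:   branch + wants cross > 0 → take C=(4.7352,3.7870) (cross=39.764)
θ=202°: ex = (C−B)/|BC| = (0.8237,0.5670); ey = (-0.5670,0.8237)
θ=202°: P = B + -1.23·ex + -0.85·ey = (-2.3855,-2.1468)
θ=284°: B = A + 2.00·(cos284°, sin284°) = (0.4838, -1.9406)
θ=284°: |BD| = 7.7626
θ=284°: circle(B,8.00) ∩ circle(D,5.00): a=6.3934, h=4.8089
θ=284°:   candidates: C₊=(5.4720,4.3139) cross=37.329; C₋=(7.8764,-4.9985) cross=-37.329
θ=284°:   branch + wants cross > 0 → take C=(5.4720,4.3139) (cross=37.329)
θ=284°: ex = (C−B)/|BC| = (0.6235,0.7818); ey = (-0.7818,0.6235)
θ=284°: P = B + -1.23·ex + -0.85·ey = (0.3814,-3.4322)
θ=298°: B = A + 2.00·(cos298°, sin298°) = (0.9389, -1.7659)
θ=298°: |BD| = 7.2785
θ=298°: circle(B,8.00) ∩ circle(D,5.00): a=6.3184, h=4.9069
θ=298°:   candidates: C₊=(5.8780,4.5274) cross=35.715; C₋=(8.2590,-4.9933) cross=-35.715
θ=298°:   branch + wants cross > 0 → take C=(5.8780,4.5274) (cross=35.715)
θ=298°: ex = (C−B)/|BC| = (0.6174,0.7867); ey = (-0.7867,0.6174)
θ=298°: P = B + -1.23·ex + -0.85·ey = (0.8482,-3.2583)

θ=33°: 1.01 -0.25
θ=202°: -2.39 -2.15
θ=284°: 0.38 -3.43
θ=298°: 0.85 -3.26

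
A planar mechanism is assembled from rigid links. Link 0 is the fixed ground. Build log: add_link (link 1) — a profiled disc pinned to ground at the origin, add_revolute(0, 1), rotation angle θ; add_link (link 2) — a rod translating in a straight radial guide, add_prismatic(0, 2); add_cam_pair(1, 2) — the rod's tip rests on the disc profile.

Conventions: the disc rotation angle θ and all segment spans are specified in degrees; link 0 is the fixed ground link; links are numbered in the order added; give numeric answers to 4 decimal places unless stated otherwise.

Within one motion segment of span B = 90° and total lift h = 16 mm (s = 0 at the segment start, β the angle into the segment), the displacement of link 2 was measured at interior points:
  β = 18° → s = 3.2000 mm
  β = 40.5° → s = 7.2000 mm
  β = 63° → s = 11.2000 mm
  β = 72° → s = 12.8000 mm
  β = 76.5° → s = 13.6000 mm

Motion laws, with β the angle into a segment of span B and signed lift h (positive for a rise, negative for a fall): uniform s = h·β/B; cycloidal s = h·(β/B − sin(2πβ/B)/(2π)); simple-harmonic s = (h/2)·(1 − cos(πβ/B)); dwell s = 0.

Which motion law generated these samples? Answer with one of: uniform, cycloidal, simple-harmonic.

candidates at β/B = r: uniform s = h·r (linear in β); cycloidal s = h·(r − sin(2πr)/(2π)); simple-harmonic s = (h/2)(1 − cos(πr))
β=18°: printed 3.2000 | uniform 3.2000, cycloidal 0.7782, simple-harmonic 1.5279
β=40.5°: printed 7.2000 | uniform 7.2000, cycloidal 6.4131, simple-harmonic 6.7485
β=63°: printed 11.2000 | uniform 11.2000, cycloidal 13.6218, simple-harmonic 12.7023
β=72°: printed 12.8000 | uniform 12.8000, cycloidal 15.2218, simple-harmonic 14.4721
β=76.5°: printed 13.6000 | uniform 13.6000, cycloidal 15.6601, simple-harmonic 15.1281
only one law matches every sample → uniform

uniform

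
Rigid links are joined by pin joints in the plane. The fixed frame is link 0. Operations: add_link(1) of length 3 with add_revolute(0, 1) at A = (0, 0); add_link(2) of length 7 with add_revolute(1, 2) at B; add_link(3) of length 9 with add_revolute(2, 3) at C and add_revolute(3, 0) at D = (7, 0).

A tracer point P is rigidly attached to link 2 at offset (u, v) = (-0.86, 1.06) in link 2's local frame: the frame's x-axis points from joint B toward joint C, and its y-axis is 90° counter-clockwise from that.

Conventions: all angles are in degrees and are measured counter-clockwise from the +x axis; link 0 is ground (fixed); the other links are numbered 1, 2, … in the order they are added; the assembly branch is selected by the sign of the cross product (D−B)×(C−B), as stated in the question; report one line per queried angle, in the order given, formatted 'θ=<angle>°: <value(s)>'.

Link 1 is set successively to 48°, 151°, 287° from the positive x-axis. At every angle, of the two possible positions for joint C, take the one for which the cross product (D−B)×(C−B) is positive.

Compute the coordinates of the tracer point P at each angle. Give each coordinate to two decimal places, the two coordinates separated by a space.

A=(0,0), D=(7.00,0)
θ=48°: B = A + 3.00·(cos48°, sin48°) = (2.0074, 2.2294)
θ=48°: |BD| = 5.4678
θ=48°: circle(B,7.00) ∩ circle(D,9.00): a=-0.1924, h=6.9974
θ=48°:   candidates: C₊=(4.6849,8.6971) cross=38.260; C₋=(-1.0214,-4.0814) cross=-38.260
θ=48°:   branch + wants cross > 0 → take C=(4.6849,8.6971) (cross=38.260)
θ=48°: ex = (C−B)/|BC| = (0.3825,0.9240); ey = (-0.9240,0.3825)
θ=48°: P = B + -0.86·ex + 1.06·ey = (0.6991,1.8403)
θ=151°: B = A + 3.00·(cos151°, sin151°) = (-2.6239, 1.4544)
θ=151°: |BD| = 9.7331
θ=151°: circle(B,7.00) ∩ circle(D,9.00): a=3.2227, h=6.2140
θ=151°:   candidates: C₊=(1.4912,7.1171) cross=60.482; C₋=(-0.3659,-5.1714) cross=-60.482
θ=151°:   branch + wants cross > 0 → take C=(1.4912,7.1171) (cross=60.482)
θ=151°: ex = (C−B)/|BC| = (0.5879,0.8090); ey = (-0.8090,0.5879)
θ=151°: P = B + -0.86·ex + 1.06·ey = (-3.9869,1.3819)
θ=287°: B = A + 3.00·(cos287°, sin287°) = (0.8771, -2.8689)
θ=287°: |BD| = 6.7617
θ=287°: circle(B,7.00) ∩ circle(D,9.00): a=1.0146, h=6.9261
θ=287°:   candidates: C₊=(-1.1428,3.8333) cross=46.832; C₋=(4.7345,-8.7102) cross=-46.832
θ=287°:   branch + wants cross > 0 → take C=(-1.1428,3.8333) (cross=46.832)
θ=287°: ex = (C−B)/|BC| = (-0.2886,0.9575); ey = (-0.9575,-0.2886)
θ=287°: P = B + -0.86·ex + 1.06·ey = (0.1104,-3.9982)

θ=48°: 0.70 1.84
θ=151°: -3.99 1.38
θ=287°: 0.11 -4.00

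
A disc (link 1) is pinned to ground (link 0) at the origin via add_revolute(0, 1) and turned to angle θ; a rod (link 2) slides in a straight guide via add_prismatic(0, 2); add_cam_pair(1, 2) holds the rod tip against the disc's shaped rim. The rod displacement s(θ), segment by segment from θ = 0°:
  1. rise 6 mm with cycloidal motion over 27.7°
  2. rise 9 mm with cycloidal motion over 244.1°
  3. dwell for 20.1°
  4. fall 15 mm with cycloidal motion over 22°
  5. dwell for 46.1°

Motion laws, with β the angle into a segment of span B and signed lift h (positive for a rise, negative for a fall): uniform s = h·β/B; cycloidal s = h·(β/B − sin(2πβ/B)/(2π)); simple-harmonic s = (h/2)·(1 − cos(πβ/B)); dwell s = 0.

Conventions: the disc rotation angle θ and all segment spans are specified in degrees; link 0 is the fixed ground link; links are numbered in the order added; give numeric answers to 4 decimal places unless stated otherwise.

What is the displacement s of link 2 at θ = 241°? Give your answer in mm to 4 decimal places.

segment 1 (0° to 27.7°, cycloidal, h = 6) is passed completely: s = 0.0000 + (6) = 6.0000
θ = 241° falls in segment 2 (27.7° to 271.8°, cycloidal, h = 9): β = 241 − 27.7 = 213.3°, B = 244.1°; Δs = 9·(0.8738 − sin(2π·0.8738)/(2π)) = 8.8847; s = 6.0000 + 8.8847 = 14.8847

14.8847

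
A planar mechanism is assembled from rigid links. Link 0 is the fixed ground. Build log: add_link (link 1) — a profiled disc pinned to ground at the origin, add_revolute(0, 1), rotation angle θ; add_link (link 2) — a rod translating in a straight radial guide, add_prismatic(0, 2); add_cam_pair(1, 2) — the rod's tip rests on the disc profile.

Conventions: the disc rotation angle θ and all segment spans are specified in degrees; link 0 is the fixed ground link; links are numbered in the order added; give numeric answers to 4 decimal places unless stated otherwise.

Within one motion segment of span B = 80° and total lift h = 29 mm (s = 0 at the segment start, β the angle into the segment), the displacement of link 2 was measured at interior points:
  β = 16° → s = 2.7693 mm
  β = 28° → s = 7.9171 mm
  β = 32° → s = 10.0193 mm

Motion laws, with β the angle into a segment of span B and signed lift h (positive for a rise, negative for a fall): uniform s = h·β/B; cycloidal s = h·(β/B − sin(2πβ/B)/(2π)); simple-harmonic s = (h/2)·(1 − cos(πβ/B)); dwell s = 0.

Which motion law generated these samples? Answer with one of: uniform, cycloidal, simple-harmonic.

candidates at β/B = r: uniform s = h·r (linear in β); cycloidal s = h·(r − sin(2πr)/(2π)); simple-harmonic s = (h/2)(1 − cos(πr))
β=16°: printed 2.7693 | uniform 5.8000, cycloidal 1.4104, simple-harmonic 2.7693
β=28°: printed 7.9171 | uniform 10.1500, cycloidal 6.4160, simple-harmonic 7.9171
β=32°: printed 10.0193 | uniform 11.6000, cycloidal 8.8871, simple-harmonic 10.0193
only one law matches every sample → simple-harmonic

simple-harmonic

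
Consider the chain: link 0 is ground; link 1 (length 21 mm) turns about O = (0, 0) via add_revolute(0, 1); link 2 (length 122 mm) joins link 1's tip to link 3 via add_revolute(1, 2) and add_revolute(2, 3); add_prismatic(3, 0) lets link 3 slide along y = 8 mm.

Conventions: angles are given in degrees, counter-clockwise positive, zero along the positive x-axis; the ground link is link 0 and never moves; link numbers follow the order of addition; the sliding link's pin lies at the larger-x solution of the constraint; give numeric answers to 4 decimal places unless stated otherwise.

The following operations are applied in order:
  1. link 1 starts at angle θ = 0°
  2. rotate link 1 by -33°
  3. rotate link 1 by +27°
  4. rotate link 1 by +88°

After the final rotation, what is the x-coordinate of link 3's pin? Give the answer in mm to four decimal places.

geometry: r = 21 mm, L = 122 mm, e = 8 mm; θ starts at 0°
rotate link 1 by -33°: θ ← 0° -33° = -33°
rotate link 1 by +27°: θ ← -33° +27° = -6°
rotate link 1 by +88°: θ ← -6° +88° = 82°
crank pin P = (r cos θ, r sin θ) = (2.922635, 20.795629)
h = r sin θ − e = 20.795629 − 8 = 12.795629
x = r cos θ + √(L² − h²) = 2.922635 + 121.327127 = 124.249763

124.2498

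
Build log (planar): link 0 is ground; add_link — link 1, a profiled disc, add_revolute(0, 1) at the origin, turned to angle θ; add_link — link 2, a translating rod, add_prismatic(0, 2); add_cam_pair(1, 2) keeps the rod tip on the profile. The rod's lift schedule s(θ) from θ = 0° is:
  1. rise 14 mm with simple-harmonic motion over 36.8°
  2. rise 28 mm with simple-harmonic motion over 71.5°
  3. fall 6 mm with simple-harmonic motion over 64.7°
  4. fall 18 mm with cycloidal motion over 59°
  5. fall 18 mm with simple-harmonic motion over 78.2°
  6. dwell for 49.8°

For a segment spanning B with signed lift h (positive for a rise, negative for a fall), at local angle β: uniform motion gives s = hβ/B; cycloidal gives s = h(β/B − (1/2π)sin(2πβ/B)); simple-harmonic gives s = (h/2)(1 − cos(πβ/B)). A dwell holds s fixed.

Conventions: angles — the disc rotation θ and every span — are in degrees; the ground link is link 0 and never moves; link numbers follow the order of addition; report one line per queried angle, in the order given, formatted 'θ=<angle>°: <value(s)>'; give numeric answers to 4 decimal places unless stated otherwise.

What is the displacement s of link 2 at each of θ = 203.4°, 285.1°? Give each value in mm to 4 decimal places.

seg 1 [0°–36.8°] simple-harmonic, h=14: full span → s += 14 → s = 14.0000
seg 2 [36.8°–108.3°] simple-harmonic, h=28: full span → s += 28 → s = 42.0000
seg 3 [108.3°–173°] simple-harmonic, h=-6: full span → s += -6 → s = 36.0000
seg 4 [173°–232°] cycloidal, h=-18: θ=203.4° here. β=30.4, B=59. -18·(0.5153 − sin(2π·0.5153)/(2π)) = -9.5487 → s = 26.4513
seg 4 [173°–232°] cycloidal, h=-18: full span → s += -18 → s = 18.0000
seg 5 [232°–310.2°] simple-harmonic, h=-18: θ=285.1° here. β=53.1, B=78.2. -18/2·(1 − cos(π·0.6790)) = -13.7992 → s = 4.2008

θ=203.4°: 26.4513
θ=285.1°: 4.2008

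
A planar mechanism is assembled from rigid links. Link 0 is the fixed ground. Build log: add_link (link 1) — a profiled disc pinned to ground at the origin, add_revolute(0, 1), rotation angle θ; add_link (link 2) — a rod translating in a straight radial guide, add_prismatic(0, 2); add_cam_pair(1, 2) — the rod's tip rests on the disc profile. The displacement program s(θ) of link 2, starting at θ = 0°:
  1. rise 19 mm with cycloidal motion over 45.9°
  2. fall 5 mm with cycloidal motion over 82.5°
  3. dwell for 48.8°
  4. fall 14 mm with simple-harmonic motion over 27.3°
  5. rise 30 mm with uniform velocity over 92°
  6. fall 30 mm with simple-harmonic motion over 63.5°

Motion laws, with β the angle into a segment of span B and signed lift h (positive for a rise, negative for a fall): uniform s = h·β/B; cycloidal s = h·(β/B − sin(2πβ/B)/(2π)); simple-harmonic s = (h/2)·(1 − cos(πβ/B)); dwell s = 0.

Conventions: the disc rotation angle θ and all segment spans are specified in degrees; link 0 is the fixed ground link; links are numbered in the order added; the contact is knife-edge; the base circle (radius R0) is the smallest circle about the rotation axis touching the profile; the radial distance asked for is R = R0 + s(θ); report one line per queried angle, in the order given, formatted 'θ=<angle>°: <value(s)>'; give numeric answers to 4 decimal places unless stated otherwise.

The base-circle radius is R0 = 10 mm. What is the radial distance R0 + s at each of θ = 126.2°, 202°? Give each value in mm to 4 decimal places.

seg 1 [0°–45.9°] cycloidal, h=19: full span → s += 19 → s = 19.0000
seg 2 [45.9°–128.4°] cycloidal, h=-5: θ=126.2° here. β=80.3, B=82.5. -5·(0.9733 − sin(2π·0.9733)/(2π)) = -4.9994 → s = 14.0006
seg 2 [45.9°–128.4°] cycloidal, h=-5: full span → s += -5 → s = 14.0000
seg 3 [128.4°–177.2°] dwell: s stays 14.0000
seg 4 [177.2°–204.5°] simple-harmonic, h=-14: θ=202° here. β=24.8, B=27.3. -14/2·(1 − cos(π·0.9084)) = -13.7123 → s = 0.2877
θ=126.2°: R = R0 + s = 10 + 14.0006 = 24.0006
θ=202°: R = R0 + s = 10 + 0.2877 = 10.2877

θ=126.2°: 24.0006
θ=202°: 10.2877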